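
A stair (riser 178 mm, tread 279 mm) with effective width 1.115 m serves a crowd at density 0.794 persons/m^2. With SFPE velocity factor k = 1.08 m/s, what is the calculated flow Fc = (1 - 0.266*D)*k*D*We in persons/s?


1 - 0.266*D = 1 - 0.266*0.794 = 0.78880
Fs = 0.78880 * 1.08 * 0.794 = 0.67641 persons/(s*m)
Fc = 0.67641 * 1.115 = 0.75420 persons/s

0.75420 persons/s


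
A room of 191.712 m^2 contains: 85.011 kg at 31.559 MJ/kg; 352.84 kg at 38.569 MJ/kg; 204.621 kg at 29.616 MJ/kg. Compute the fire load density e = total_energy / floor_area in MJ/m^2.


Total energy = 85.011*31.559 + 352.84*38.569 + 204.621*29.616
= 2682.862 + 13608.69 + 6060.056
= 22351.60 MJ
e = 22351.60 / 191.712 = 116.59 MJ/m^2

116.59 MJ/m^2


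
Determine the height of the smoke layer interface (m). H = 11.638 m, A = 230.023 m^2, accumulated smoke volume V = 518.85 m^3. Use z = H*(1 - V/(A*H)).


V/(A*H) = 0.19382
1 - 0.19382 = 0.80618
z = 11.638 * 0.80618 = 9.3824 m

9.3824 m


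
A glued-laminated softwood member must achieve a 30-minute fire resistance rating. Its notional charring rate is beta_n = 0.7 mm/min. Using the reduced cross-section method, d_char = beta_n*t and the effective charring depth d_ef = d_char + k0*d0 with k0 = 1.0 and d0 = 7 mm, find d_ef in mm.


d_char = 0.7 * 30 = 21 mm
d_ef = 21 + 1.0*7 = 28 mm

28 mm


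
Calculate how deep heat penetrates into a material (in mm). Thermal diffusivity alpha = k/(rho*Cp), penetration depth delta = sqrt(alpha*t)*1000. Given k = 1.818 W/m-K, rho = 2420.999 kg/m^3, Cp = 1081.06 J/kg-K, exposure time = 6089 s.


alpha = 1.818 / (2420.999 * 1081.06) = 6.9462e-07 m^2/s
alpha * t = 0.0042296
delta = sqrt(0.0042296) * 1000 = 65.035 mm

65.035 mm


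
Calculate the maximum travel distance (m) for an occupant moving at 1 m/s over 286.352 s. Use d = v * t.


d = 1 * 286.352 = 286.352 m

286.352 m


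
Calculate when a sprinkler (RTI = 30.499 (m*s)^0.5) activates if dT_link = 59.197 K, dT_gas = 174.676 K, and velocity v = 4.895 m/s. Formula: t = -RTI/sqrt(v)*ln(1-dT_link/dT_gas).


dT_link/dT_gas = 0.33890
ln(1 - 0.33890) = -0.41384
t = -30.499 / sqrt(4.895) * -0.41384 = 5.7049 s

5.7049 s


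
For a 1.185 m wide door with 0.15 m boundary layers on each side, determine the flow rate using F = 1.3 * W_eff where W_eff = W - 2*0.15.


W_eff = 1.185 - 0.30 = 0.885 m
F = 1.3 * 0.885 = 1.1505 persons/s

1.1505 persons/s


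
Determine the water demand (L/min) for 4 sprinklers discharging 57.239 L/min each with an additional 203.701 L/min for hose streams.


Sprinkler demand = 4 * 57.239 = 228.956 L/min
Total = 228.956 + 203.701 = 432.657 L/min

432.657 L/min


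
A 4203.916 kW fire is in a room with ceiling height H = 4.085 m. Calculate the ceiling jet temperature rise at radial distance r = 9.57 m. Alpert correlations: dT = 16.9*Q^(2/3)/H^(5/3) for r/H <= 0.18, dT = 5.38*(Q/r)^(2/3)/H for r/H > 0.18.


r/H = 9.57 / 4.085 = 2.3427
r/H > 0.18, so dT = 5.38*(Q/r)^(2/3)/H
Q/r = 439.28
(Q/r)^(2/3) = 57.787
dT = 5.38 * 57.787 / 4.085 = 76.106 K

76.106 K


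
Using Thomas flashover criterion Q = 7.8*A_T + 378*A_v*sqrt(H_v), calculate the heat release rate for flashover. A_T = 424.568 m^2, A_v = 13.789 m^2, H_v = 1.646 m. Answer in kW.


7.8*A_T = 3311.6
sqrt(H_v) = 1.2830
378*A_v*sqrt(H_v) = 6687.1
Q = 3311.6 + 6687.1 = 9998.8 kW

9998.8 kW


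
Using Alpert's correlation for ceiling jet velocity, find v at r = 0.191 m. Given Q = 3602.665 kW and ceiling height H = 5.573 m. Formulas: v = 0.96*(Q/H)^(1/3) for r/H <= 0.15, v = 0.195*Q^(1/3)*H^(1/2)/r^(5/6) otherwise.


r/H = 0.191 / 5.573 = 0.034272
r/H <= 0.15, so v = 0.96*(Q/H)^(1/3)
Q/H = 646.45
(Q/H)^(1/3) = 8.6466
v = 0.96 * 8.6466 = 8.3007 m/s

8.3007 m/s


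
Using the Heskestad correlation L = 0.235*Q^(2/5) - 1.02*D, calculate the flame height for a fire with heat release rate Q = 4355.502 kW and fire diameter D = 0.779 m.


Q^(2/5) = 28.551
0.235 * Q^(2/5) = 6.7094
1.02 * D = 0.79458
L = 5.9148 m

5.9148 m


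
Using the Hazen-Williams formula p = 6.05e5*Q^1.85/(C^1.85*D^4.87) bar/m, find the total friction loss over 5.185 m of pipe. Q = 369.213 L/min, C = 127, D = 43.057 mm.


Q^1.85 = 56165
C^1.85 = 7799.0
D^4.87 = 9.0739e+07
p/m = 0.048016 bar/m
p_total = 0.048016 * 5.185 = 0.24896 bar

0.24896 bar


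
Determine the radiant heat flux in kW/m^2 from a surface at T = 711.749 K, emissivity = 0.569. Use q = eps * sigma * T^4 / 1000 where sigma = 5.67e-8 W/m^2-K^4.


T^4 = 2.5663e+11
q = 0.569 * 5.67e-8 * 2.5663e+11 / 1000 = 8.2795 kW/m^2

8.2795 kW/m^2


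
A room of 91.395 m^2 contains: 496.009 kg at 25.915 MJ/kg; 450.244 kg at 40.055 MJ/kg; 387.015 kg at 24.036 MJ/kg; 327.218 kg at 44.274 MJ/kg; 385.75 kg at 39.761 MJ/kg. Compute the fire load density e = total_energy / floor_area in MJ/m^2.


Total energy = 496.009*25.915 + 450.244*40.055 + 387.015*24.036 + 327.218*44.274 + 385.75*39.761
= 12854.07 + 18034.52 + 9302.293 + 14487.25 + 15337.81
= 70015.94 MJ
e = 70015.94 / 91.395 = 766.08 MJ/m^2

766.08 MJ/m^2


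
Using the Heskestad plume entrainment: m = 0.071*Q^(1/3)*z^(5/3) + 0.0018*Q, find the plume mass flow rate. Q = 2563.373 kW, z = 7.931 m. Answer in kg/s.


Q^(1/3) = 13.686
z^(5/3) = 31.541
First term = 0.071 * 13.686 * 31.541 = 30.648
Second term = 0.0018 * 2563.373 = 4.6141
m = 35.263 kg/s

35.263 kg/s


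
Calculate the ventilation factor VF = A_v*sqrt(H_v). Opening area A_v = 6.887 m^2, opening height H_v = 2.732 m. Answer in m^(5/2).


sqrt(H_v) = 1.6529
VF = 6.887 * 1.6529 = 11.383 m^(5/2)

11.383 m^(5/2)


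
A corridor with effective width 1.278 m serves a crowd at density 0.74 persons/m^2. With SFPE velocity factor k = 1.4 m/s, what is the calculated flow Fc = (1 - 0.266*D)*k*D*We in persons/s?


1 - 0.266*D = 1 - 0.266*0.74 = 0.80316
Fs = 0.80316 * 1.4 * 0.74 = 0.83207 persons/(s*m)
Fc = 0.83207 * 1.278 = 1.0634 persons/s

1.0634 persons/s


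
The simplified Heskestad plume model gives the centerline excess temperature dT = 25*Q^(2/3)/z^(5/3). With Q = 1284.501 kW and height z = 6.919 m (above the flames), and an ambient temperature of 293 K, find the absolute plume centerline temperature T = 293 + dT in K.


Q^(2/3) = 118.17
z^(5/3) = 25.123
dT = 25 * 118.17 / 25.123 = 117.59 K
T = 293 + 117.59 = 410.59 K

410.59 K


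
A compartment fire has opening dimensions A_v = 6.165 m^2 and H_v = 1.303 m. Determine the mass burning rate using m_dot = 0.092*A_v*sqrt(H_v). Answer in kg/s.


sqrt(H_v) = 1.1415
m_dot = 0.092 * 6.165 * 1.1415 = 0.64743 kg/s

0.64743 kg/s


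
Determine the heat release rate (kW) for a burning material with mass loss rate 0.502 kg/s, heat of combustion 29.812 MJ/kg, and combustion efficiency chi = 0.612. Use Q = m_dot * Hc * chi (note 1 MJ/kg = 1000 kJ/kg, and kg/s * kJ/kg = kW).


Hc = 29.812 MJ/kg = 29.812 * 1000 kJ/kg = 29812 kJ/kg
Q = 0.502 kg/s * 29812 kJ/kg * 0.612 = 9159.0 kW

9159.0 kW


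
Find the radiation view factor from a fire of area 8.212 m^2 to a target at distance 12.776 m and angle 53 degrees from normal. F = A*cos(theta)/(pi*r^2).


cos(53 deg) = 0.60182
pi*r^2 = 512.79
F = 8.212 * 0.60182 / 512.79 = 0.0096377

0.0096377


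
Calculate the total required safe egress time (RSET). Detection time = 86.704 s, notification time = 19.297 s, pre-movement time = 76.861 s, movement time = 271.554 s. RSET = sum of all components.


Total = 86.704 + 19.297 + 76.861 + 271.554 = 454.416 s

454.416 s


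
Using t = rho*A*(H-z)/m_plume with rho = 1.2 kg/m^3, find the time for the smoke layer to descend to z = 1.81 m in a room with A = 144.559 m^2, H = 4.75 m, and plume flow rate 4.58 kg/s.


H - z = 2.94 m
t = 1.2 * 144.559 * 2.94 / 4.58 = 111.35 s

111.35 s


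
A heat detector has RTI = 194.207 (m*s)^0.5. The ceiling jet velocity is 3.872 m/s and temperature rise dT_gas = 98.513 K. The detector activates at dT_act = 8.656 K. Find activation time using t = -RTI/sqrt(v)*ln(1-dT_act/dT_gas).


dT_act/dT_gas = 0.087867
ln(1 - 0.087867) = -0.091969
t = -194.207 / sqrt(3.872) * -0.091969 = 9.0769 s

9.0769 s


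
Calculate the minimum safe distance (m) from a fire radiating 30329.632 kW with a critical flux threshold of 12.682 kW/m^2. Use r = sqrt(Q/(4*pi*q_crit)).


4*pi*q_crit = 159.37
Q/(4*pi*q_crit) = 190.31
r = sqrt(190.31) = 13.795 m

13.795 m


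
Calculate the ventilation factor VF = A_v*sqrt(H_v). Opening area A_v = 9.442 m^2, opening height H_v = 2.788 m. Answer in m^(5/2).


sqrt(H_v) = 1.6697
VF = 9.442 * 1.6697 = 15.766 m^(5/2)

15.766 m^(5/2)


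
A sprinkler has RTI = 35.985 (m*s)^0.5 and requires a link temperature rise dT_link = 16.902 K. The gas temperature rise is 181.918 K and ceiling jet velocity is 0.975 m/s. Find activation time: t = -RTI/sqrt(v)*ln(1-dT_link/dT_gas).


dT_link/dT_gas = 0.092910
ln(1 - 0.092910) = -0.097514
t = -35.985 / sqrt(0.975) * -0.097514 = 3.5537 s

3.5537 s


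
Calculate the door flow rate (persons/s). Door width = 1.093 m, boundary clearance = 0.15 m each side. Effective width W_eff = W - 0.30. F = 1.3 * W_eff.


W_eff = 1.093 - 0.30 = 0.793 m
F = 1.3 * 0.793 = 1.0309 persons/s

1.0309 persons/s


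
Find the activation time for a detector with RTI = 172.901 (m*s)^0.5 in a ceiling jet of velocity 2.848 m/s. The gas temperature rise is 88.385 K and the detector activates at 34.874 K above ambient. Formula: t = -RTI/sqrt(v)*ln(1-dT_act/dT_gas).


dT_act/dT_gas = 0.39457
ln(1 - 0.39457) = -0.50182
t = -172.901 / sqrt(2.848) * -0.50182 = 51.413 s

51.413 s


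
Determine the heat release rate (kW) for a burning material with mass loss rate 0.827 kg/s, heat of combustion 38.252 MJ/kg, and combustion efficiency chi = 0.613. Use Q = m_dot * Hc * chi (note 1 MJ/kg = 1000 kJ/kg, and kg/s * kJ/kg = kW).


Hc = 38.252 MJ/kg = 38.252 * 1000 kJ/kg = 38252 kJ/kg
Q = 0.827 kg/s * 38252 kJ/kg * 0.613 = 19392 kW

19392 kW


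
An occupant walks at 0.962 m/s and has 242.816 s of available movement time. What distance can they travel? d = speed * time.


d = 0.962 * 242.816 = 233.59 m

233.59 m


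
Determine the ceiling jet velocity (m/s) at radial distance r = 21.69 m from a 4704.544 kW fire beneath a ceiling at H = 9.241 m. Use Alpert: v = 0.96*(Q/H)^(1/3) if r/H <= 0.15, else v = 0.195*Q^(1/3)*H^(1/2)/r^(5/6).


r/H = 21.69 / 9.241 = 2.3471
r/H > 0.15, so v = 0.195*Q^(1/3)*H^(1/2)/r^(5/6)
Q^(1/3) = 16.756
H^(1/2) = 3.0399
r^(5/6) = 12.988
v = 0.195 * 16.756 * 3.0399 / 12.988 = 0.76475 m/s

0.76475 m/s


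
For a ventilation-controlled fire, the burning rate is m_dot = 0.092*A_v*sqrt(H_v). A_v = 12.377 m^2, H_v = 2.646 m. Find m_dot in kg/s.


sqrt(H_v) = 1.6267
m_dot = 0.092 * 12.377 * 1.6267 = 1.8522 kg/s

1.8522 kg/s


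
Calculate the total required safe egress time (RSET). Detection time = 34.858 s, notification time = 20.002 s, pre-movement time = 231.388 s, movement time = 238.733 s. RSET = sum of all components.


Total = 34.858 + 20.002 + 231.388 + 238.733 = 524.981 s

524.981 s


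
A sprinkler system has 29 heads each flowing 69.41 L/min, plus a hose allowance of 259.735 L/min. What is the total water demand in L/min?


Sprinkler demand = 29 * 69.41 = 2012.89 L/min
Total = 2012.89 + 259.735 = 2272.625 L/min

2272.625 L/min


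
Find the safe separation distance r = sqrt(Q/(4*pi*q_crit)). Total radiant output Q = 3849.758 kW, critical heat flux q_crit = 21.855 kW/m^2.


4*pi*q_crit = 274.64
Q/(4*pi*q_crit) = 14.018
r = sqrt(14.018) = 3.7440 m

3.7440 m


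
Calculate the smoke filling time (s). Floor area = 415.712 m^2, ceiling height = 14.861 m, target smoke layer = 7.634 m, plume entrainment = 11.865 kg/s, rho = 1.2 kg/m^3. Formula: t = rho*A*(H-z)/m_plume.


H - z = 7.227 m
t = 1.2 * 415.712 * 7.227 / 11.865 = 303.85 s

303.85 s


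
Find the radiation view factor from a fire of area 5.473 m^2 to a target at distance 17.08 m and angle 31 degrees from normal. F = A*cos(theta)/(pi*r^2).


cos(31 deg) = 0.85717
pi*r^2 = 916.49
F = 5.473 * 0.85717 / 916.49 = 0.0051188

0.0051188


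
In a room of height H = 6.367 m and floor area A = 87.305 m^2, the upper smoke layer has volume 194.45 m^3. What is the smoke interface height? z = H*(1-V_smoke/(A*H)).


V/(A*H) = 0.34981
1 - 0.34981 = 0.65019
z = 6.367 * 0.65019 = 4.1398 m

4.1398 m


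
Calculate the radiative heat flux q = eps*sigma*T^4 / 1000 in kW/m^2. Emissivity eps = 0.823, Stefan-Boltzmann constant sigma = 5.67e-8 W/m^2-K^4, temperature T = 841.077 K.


T^4 = 5.0043e+11
q = 0.823 * 5.67e-8 * 5.0043e+11 / 1000 = 23.352 kW/m^2

23.352 kW/m^2


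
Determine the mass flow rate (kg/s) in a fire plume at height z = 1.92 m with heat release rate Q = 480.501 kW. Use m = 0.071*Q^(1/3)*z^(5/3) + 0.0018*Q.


Q^(1/3) = 7.8325
z^(5/3) = 2.9660
First term = 0.071 * 7.8325 * 2.9660 = 1.6494
Second term = 0.0018 * 480.501 = 0.86490
m = 2.5143 kg/s

2.5143 kg/s


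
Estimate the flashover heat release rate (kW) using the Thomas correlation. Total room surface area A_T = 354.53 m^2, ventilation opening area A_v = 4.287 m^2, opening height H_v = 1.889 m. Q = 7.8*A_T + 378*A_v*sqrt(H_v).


7.8*A_T = 2765.334
sqrt(H_v) = 1.3744
378*A_v*sqrt(H_v) = 2227.2
Q = 2765.334 + 2227.2 = 4992.5 kW

4992.5 kW


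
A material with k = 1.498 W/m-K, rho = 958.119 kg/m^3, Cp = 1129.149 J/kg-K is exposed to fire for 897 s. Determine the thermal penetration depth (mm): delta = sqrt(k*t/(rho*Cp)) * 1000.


alpha = 1.498 / (958.119 * 1129.149) = 1.3847e-06 m^2/s
alpha * t = 0.0012420
delta = sqrt(0.0012420) * 1000 = 35.243 mm

35.243 mm


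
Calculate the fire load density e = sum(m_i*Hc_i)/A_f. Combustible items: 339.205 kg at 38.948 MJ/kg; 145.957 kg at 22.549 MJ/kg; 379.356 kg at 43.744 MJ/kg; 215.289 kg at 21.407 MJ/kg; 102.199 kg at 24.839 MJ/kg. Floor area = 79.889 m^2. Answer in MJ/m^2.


Total energy = 339.205*38.948 + 145.957*22.549 + 379.356*43.744 + 215.289*21.407 + 102.199*24.839
= 13211.36 + 3291.184 + 16594.55 + 4608.692 + 2538.521
= 40244.30 MJ
e = 40244.30 / 79.889 = 503.75 MJ/m^2

503.75 MJ/m^2


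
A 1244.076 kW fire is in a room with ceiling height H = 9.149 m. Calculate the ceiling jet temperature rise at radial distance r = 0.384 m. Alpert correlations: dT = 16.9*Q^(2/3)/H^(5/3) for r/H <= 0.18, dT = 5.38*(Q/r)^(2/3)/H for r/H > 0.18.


r/H = 0.384 / 9.149 = 0.041972
r/H <= 0.18, so dT = 16.9*Q^(2/3)/H^(5/3)
Q^(2/3) = 115.67
H^(5/3) = 40.021
dT = 16.9 * 115.67 / 40.021 = 48.846 K

48.846 K


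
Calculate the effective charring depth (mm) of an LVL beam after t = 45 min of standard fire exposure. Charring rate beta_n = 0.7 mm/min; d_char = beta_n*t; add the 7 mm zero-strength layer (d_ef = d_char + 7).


d_char = 0.7 * 45 = 31.5 mm
d_ef = 31.5 + 1.0*7 = 38.5 mm

38.5 mm


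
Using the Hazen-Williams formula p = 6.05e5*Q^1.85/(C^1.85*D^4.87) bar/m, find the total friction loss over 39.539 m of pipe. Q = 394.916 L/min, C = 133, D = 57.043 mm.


Q^1.85 = 63611
C^1.85 = 8494.3
D^4.87 = 3.5703e+08
p/m = 0.012690 bar/m
p_total = 0.012690 * 39.539 = 0.50175 bar

0.50175 bar


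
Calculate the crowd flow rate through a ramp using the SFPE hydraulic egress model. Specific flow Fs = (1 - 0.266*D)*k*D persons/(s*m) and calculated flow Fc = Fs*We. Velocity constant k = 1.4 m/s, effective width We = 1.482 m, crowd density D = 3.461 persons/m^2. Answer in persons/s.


1 - 0.266*D = 1 - 0.266*3.461 = 0.079374
Fs = 0.079374 * 1.4 * 3.461 = 0.38460 persons/(s*m)
Fc = 0.38460 * 1.482 = 0.56998 persons/s

0.56998 persons/s


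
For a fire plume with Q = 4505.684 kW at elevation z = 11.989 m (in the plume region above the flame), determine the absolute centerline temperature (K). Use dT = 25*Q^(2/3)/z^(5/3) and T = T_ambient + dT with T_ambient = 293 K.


Q^(2/3) = 272.80
z^(5/3) = 62.802
dT = 25 * 272.80 / 62.802 = 108.59 K
T = 293 + 108.59 = 401.59 K

401.59 K


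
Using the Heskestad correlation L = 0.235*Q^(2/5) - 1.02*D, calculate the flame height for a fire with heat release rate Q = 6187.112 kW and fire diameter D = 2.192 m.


Q^(2/5) = 32.855
0.235 * Q^(2/5) = 7.7208
1.02 * D = 2.2358
L = 5.4850 m

5.4850 m


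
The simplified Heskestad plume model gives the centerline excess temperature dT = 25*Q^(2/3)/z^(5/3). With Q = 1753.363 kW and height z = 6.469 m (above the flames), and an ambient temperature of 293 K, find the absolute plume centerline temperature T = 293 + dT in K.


Q^(2/3) = 145.41
z^(5/3) = 22.459
dT = 25 * 145.41 / 22.459 = 161.85 K
T = 293 + 161.85 = 454.85 K

454.85 K


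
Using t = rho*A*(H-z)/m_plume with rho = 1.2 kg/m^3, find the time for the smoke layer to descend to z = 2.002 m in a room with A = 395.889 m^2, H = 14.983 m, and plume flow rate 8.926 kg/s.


H - z = 12.981 m
t = 1.2 * 395.889 * 12.981 / 8.926 = 690.89 s

690.89 s


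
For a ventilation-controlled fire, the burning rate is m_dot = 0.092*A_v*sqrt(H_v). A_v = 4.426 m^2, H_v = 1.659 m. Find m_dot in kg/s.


sqrt(H_v) = 1.2880
m_dot = 0.092 * 4.426 * 1.2880 = 0.52447 kg/s

0.52447 kg/s


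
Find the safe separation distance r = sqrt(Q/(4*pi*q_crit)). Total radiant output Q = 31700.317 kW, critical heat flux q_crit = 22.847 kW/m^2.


4*pi*q_crit = 287.10
Q/(4*pi*q_crit) = 110.41
r = sqrt(110.41) = 10.508 m

10.508 m


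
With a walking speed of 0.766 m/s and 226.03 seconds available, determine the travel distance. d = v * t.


d = 0.766 * 226.03 = 173.14 m

173.14 m


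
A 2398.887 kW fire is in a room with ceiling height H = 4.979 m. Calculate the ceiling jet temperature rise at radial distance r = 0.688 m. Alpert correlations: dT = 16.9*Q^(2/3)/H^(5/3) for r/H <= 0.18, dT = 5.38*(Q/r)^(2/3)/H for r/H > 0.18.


r/H = 0.688 / 4.979 = 0.13818
r/H <= 0.18, so dT = 16.9*Q^(2/3)/H^(5/3)
Q^(2/3) = 179.20
H^(5/3) = 14.518
dT = 16.9 * 179.20 / 14.518 = 208.60 K

208.60 K


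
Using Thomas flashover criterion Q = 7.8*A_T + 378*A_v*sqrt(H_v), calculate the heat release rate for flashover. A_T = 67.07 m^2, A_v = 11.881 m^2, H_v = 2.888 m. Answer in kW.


7.8*A_T = 523.146
sqrt(H_v) = 1.6994
378*A_v*sqrt(H_v) = 7632.1
Q = 523.146 + 7632.1 = 8155.2 kW

8155.2 kW


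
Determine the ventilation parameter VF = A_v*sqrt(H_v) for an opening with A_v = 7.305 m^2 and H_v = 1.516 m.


sqrt(H_v) = 1.2313
VF = 7.305 * 1.2313 = 8.9944 m^(5/2)

8.9944 m^(5/2)


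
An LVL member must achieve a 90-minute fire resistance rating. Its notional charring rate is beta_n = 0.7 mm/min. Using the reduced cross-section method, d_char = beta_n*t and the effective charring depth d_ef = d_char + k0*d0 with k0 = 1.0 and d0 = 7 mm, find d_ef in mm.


d_char = 0.7 * 90 = 63 mm
d_ef = 63 + 1.0*7 = 70 mm

70 mm


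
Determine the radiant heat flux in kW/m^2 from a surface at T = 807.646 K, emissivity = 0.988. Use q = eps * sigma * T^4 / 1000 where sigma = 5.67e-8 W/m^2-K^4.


T^4 = 4.2548e+11
q = 0.988 * 5.67e-8 * 4.2548e+11 / 1000 = 23.835 kW/m^2

23.835 kW/m^2


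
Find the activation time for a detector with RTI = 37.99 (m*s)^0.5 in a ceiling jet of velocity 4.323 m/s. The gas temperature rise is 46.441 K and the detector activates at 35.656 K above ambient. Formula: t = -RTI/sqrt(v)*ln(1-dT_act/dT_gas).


dT_act/dT_gas = 0.76777
ln(1 - 0.76777) = -1.4600
t = -37.99 / sqrt(4.323) * -1.4600 = 26.677 s

26.677 s


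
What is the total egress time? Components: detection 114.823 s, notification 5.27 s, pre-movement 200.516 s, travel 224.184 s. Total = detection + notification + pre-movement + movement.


Total = 114.823 + 5.27 + 200.516 + 224.184 = 544.793 s

544.793 s


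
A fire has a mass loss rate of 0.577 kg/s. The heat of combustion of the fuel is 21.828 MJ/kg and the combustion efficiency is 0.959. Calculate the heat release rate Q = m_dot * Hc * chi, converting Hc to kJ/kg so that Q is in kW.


Hc = 21.828 MJ/kg = 21.828 * 1000 kJ/kg = 21828 kJ/kg
Q = 0.577 kg/s * 21828 kJ/kg * 0.959 = 12078 kW

12078 kW


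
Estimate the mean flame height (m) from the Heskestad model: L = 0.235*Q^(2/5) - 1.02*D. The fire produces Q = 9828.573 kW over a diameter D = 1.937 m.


Q^(2/5) = 39.536
0.235 * Q^(2/5) = 9.2910
1.02 * D = 1.9757
L = 7.3153 m

7.3153 m


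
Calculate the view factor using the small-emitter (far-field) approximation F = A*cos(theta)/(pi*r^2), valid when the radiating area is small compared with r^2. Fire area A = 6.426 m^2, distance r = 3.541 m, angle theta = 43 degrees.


cos(43 deg) = 0.73135
pi*r^2 = 39.391
F = 6.426 * 0.73135 / 39.391 = 0.11931

0.11931


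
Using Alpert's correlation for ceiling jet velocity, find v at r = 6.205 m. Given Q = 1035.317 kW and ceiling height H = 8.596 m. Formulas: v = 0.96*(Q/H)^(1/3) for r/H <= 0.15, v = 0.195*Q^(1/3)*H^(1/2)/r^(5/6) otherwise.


r/H = 6.205 / 8.596 = 0.72185
r/H > 0.15, so v = 0.195*Q^(1/3)*H^(1/2)/r^(5/6)
Q^(1/3) = 10.116
H^(1/2) = 2.9319
r^(5/6) = 4.5774
v = 0.195 * 10.116 * 2.9319 / 4.5774 = 1.2635 m/s

1.2635 m/s


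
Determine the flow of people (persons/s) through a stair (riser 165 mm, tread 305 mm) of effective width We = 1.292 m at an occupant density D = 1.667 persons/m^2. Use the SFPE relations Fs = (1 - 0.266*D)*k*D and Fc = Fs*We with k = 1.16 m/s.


1 - 0.266*D = 1 - 0.266*1.667 = 0.55658
Fs = 0.55658 * 1.16 * 1.667 = 1.0763 persons/(s*m)
Fc = 1.0763 * 1.292 = 1.3905 persons/s

1.3905 persons/s


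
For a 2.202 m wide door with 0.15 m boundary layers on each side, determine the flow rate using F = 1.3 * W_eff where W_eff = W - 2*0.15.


W_eff = 2.202 - 0.30 = 1.902 m
F = 1.3 * 1.902 = 2.4726 persons/s

2.4726 persons/s


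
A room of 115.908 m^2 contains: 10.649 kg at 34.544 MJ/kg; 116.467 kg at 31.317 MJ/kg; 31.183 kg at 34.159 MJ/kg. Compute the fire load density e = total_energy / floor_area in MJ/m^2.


Total energy = 10.649*34.544 + 116.467*31.317 + 31.183*34.159
= 367.8591 + 3647.397 + 1065.180
= 5080.436 MJ
e = 5080.436 / 115.908 = 43.832 MJ/m^2

43.832 MJ/m^2


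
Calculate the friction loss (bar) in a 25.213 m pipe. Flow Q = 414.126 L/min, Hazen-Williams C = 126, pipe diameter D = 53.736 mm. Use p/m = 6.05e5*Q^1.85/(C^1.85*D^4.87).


Q^1.85 = 69454
C^1.85 = 7685.7
D^4.87 = 2.6693e+08
p/m = 0.020482 bar/m
p_total = 0.020482 * 25.213 = 0.51641 bar

0.51641 bar


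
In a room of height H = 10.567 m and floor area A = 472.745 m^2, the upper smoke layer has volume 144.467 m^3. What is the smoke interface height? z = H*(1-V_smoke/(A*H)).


V/(A*H) = 0.028919
1 - 0.028919 = 0.97108
z = 10.567 * 0.97108 = 10.261 m

10.261 m


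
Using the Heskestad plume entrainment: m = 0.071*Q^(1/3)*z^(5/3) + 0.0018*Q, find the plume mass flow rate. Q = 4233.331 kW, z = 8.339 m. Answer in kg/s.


Q^(1/3) = 16.177
z^(5/3) = 34.292
First term = 0.071 * 16.177 * 34.292 = 39.386
Second term = 0.0018 * 4233.331 = 7.6200
m = 47.006 kg/s

47.006 kg/s


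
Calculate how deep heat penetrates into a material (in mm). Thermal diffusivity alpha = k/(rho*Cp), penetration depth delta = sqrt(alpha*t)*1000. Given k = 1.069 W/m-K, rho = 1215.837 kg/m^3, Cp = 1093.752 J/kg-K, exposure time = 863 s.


alpha = 1.069 / (1215.837 * 1093.752) = 8.0387e-07 m^2/s
alpha * t = 0.00069374
delta = sqrt(0.00069374) * 1000 = 26.339 mm

26.339 mm


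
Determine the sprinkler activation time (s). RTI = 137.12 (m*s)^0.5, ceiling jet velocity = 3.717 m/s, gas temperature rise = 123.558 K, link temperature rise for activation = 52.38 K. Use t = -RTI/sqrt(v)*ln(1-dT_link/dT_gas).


dT_link/dT_gas = 0.42393
ln(1 - 0.42393) = -0.55153
t = -137.12 / sqrt(3.717) * -0.55153 = 39.226 s

39.226 s


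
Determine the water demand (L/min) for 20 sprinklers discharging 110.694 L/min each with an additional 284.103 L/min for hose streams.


Sprinkler demand = 20 * 110.694 = 2213.88 L/min
Total = 2213.88 + 284.103 = 2497.983 L/min

2497.983 L/min


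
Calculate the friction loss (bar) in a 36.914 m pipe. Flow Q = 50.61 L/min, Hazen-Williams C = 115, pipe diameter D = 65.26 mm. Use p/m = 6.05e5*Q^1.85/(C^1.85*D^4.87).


Q^1.85 = 1421.8
C^1.85 = 6490.7
D^4.87 = 6.8759e+08
p/m = 0.00019274 bar/m
p_total = 0.00019274 * 36.914 = 0.0071148 bar

0.0071148 bar


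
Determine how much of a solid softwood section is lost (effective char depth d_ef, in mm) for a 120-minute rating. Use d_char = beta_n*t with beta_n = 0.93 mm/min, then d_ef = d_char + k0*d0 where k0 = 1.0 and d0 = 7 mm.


d_char = 0.93 * 120 = 111.6 mm
d_ef = 111.6 + 1.0*7 = 118.6 mm

118.6 mm


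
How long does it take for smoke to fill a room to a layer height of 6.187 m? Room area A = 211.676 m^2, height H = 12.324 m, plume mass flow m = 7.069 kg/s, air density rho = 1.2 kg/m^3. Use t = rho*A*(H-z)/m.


H - z = 6.137 m
t = 1.2 * 211.676 * 6.137 / 7.069 = 220.52 s

220.52 s


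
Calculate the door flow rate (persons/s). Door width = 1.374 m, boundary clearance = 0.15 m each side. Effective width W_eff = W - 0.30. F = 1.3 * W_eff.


W_eff = 1.374 - 0.30 = 1.074 m
F = 1.3 * 1.074 = 1.3962 persons/s

1.3962 persons/s


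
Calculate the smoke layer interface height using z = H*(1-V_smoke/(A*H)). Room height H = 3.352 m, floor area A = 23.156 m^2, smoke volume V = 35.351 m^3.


V/(A*H) = 0.45544
1 - 0.45544 = 0.54456
z = 3.352 * 0.54456 = 1.8254 m

1.8254 m


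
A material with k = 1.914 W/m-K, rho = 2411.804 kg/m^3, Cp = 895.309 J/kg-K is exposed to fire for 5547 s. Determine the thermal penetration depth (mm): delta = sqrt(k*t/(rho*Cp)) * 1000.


alpha = 1.914 / (2411.804 * 895.309) = 8.8639e-07 m^2/s
alpha * t = 0.0049168
delta = sqrt(0.0049168) * 1000 = 70.120 mm

70.120 mm


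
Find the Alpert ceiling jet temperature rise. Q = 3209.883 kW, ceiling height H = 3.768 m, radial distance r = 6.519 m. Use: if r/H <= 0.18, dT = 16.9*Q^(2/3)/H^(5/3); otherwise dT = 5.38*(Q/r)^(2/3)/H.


r/H = 6.519 / 3.768 = 1.7301
r/H > 0.18, so dT = 5.38*(Q/r)^(2/3)/H
Q/r = 492.39
(Q/r)^(2/3) = 62.355
dT = 5.38 * 62.355 / 3.768 = 89.031 K

89.031 K


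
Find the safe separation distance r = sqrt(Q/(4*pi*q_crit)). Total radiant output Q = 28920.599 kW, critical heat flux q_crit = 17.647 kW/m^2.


4*pi*q_crit = 221.76
Q/(4*pi*q_crit) = 130.41
r = sqrt(130.41) = 11.420 m

11.420 m


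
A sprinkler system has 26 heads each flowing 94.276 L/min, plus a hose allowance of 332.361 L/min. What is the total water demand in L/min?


Sprinkler demand = 26 * 94.276 = 2451.176 L/min
Total = 2451.176 + 332.361 = 2783.537 L/min

2783.537 L/min


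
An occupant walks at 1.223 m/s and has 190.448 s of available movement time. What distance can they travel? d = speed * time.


d = 1.223 * 190.448 = 232.92 m

232.92 m


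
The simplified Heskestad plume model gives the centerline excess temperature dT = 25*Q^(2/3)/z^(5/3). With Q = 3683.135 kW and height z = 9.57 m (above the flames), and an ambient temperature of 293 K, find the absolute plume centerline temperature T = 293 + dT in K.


Q^(2/3) = 238.49
z^(5/3) = 43.137
dT = 25 * 238.49 / 43.137 = 138.22 K
T = 293 + 138.22 = 431.22 K

431.22 K


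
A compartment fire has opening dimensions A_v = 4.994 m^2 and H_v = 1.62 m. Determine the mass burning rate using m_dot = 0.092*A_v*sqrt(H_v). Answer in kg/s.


sqrt(H_v) = 1.2728
m_dot = 0.092 * 4.994 * 1.2728 = 0.58478 kg/s

0.58478 kg/s


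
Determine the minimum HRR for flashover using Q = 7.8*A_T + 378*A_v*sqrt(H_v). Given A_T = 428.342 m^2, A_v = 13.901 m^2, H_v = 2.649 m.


7.8*A_T = 3341.1
sqrt(H_v) = 1.6276
378*A_v*sqrt(H_v) = 8552.2
Q = 3341.1 + 8552.2 = 11893 kW

11893 kW


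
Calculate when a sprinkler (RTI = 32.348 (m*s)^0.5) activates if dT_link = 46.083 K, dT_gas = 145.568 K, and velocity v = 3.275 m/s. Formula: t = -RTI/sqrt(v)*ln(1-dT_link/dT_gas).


dT_link/dT_gas = 0.31657
ln(1 - 0.31657) = -0.38064
t = -32.348 / sqrt(3.275) * -0.38064 = 6.8038 s

6.8038 s


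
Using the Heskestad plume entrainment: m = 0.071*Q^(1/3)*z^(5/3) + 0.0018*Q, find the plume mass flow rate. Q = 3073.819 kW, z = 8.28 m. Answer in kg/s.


Q^(1/3) = 14.540
z^(5/3) = 33.888
First term = 0.071 * 14.540 * 33.888 = 34.984
Second term = 0.0018 * 3073.819 = 5.5329
m = 40.517 kg/s

40.517 kg/s


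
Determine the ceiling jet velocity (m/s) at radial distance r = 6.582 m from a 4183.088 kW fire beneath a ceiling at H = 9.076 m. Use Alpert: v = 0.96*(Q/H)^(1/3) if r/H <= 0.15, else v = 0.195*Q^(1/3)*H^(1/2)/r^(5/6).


r/H = 6.582 / 9.076 = 0.72521
r/H > 0.15, so v = 0.195*Q^(1/3)*H^(1/2)/r^(5/6)
Q^(1/3) = 16.113
H^(1/2) = 3.0126
r^(5/6) = 4.8080
v = 0.195 * 16.113 * 3.0126 / 4.8080 = 1.9687 m/s

1.9687 m/s


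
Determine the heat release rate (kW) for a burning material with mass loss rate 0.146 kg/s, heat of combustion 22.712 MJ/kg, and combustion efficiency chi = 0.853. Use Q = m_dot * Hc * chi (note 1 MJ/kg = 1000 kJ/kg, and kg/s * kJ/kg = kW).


Hc = 22.712 MJ/kg = 22.712 * 1000 kJ/kg = 22712 kJ/kg
Q = 0.146 kg/s * 22712 kJ/kg * 0.853 = 2828.5 kW

2828.5 kW


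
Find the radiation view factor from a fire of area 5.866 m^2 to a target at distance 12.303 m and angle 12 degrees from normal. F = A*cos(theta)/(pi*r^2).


cos(12 deg) = 0.97815
pi*r^2 = 475.52
F = 5.866 * 0.97815 / 475.52 = 0.012066

0.012066


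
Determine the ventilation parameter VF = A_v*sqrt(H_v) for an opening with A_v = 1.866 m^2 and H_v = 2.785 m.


sqrt(H_v) = 1.6688
VF = 1.866 * 1.6688 = 3.1140 m^(5/2)

3.1140 m^(5/2)


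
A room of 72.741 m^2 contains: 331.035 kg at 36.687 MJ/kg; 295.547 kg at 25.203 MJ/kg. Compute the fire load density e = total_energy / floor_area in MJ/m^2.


Total energy = 331.035*36.687 + 295.547*25.203
= 12144.68 + 7448.671
= 19593.35 MJ
e = 19593.35 / 72.741 = 269.36 MJ/m^2

269.36 MJ/m^2


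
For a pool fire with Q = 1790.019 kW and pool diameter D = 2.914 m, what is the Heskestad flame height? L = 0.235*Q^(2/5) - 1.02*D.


Q^(2/5) = 20.005
0.235 * Q^(2/5) = 4.7012
1.02 * D = 2.9723
L = 1.7289 m

1.7289 m


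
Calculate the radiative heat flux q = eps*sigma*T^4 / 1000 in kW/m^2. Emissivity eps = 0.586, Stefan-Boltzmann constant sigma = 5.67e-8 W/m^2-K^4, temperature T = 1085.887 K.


T^4 = 1.3904e+12
q = 0.586 * 5.67e-8 * 1.3904e+12 / 1000 = 46.198 kW/m^2

46.198 kW/m^2


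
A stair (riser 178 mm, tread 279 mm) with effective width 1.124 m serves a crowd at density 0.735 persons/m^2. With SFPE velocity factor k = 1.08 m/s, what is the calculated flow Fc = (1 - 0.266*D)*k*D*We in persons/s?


1 - 0.266*D = 1 - 0.266*0.735 = 0.80449
Fs = 0.80449 * 1.08 * 0.735 = 0.63860 persons/(s*m)
Fc = 0.63860 * 1.124 = 0.71779 persons/s

0.71779 persons/s


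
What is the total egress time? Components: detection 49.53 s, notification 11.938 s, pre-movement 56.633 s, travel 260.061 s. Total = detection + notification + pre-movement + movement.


Total = 49.53 + 11.938 + 56.633 + 260.061 = 378.162 s

378.162 s


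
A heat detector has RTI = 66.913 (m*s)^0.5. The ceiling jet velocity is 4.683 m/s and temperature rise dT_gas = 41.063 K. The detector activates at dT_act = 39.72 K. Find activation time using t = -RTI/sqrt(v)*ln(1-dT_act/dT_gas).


dT_act/dT_gas = 0.96729
ln(1 - 0.96729) = -3.4202
t = -66.913 / sqrt(4.683) * -3.4202 = 105.75 s

105.75 s


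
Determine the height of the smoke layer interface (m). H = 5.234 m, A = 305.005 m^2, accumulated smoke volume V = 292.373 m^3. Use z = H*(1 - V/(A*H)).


V/(A*H) = 0.18315
1 - 0.18315 = 0.81685
z = 5.234 * 0.81685 = 4.2754 m

4.2754 m


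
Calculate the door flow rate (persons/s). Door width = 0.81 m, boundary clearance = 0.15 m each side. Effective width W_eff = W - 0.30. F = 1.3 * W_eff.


W_eff = 0.81 - 0.30 = 0.51 m
F = 1.3 * 0.51 = 0.663 persons/s

0.663 persons/s


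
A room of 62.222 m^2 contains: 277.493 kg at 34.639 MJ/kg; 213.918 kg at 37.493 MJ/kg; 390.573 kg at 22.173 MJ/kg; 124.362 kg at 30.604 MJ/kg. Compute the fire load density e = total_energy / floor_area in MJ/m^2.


Total energy = 277.493*34.639 + 213.918*37.493 + 390.573*22.173 + 124.362*30.604
= 9612.080 + 8020.428 + 8660.175 + 3805.975
= 30098.66 MJ
e = 30098.66 / 62.222 = 483.73 MJ/m^2

483.73 MJ/m^2


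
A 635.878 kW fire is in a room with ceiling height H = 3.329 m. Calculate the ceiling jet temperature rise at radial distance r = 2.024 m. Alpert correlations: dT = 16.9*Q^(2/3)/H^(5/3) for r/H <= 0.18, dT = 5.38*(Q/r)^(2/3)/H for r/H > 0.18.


r/H = 2.024 / 3.329 = 0.60799
r/H > 0.18, so dT = 5.38*(Q/r)^(2/3)/H
Q/r = 314.17
(Q/r)^(2/3) = 46.214
dT = 5.38 * 46.214 / 3.329 = 74.687 K

74.687 K


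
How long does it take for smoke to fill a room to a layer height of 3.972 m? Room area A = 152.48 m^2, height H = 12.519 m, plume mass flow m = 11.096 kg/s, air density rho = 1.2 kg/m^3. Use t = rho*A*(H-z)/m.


H - z = 8.547 m
t = 1.2 * 152.48 * 8.547 / 11.096 = 140.94 s

140.94 s


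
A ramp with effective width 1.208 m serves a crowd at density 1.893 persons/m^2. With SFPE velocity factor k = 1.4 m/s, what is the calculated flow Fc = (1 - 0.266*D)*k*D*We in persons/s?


1 - 0.266*D = 1 - 0.266*1.893 = 0.49646
Fs = 0.49646 * 1.4 * 1.893 = 1.3157 persons/(s*m)
Fc = 1.3157 * 1.208 = 1.5894 persons/s

1.5894 persons/s


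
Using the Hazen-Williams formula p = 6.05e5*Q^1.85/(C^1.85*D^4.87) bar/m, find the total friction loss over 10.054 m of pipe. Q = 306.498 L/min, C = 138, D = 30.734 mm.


Q^1.85 = 39801
C^1.85 = 9094.4
D^4.87 = 1.7567e+07
p/m = 0.15072 bar/m
p_total = 0.15072 * 10.054 = 1.5153 bar

1.5153 bar


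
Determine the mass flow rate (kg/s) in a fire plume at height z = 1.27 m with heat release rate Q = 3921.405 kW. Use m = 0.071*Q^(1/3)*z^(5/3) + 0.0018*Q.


Q^(1/3) = 15.769
z^(5/3) = 1.4894
First term = 0.071 * 15.769 * 1.4894 = 1.6675
Second term = 0.0018 * 3921.405 = 7.0585
m = 8.7261 kg/s

8.7261 kg/s


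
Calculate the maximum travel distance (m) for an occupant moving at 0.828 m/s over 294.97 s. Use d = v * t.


d = 0.828 * 294.97 = 244.24 m

244.24 m


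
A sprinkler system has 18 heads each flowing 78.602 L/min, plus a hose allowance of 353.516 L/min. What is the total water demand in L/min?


Sprinkler demand = 18 * 78.602 = 1414.836 L/min
Total = 1414.836 + 353.516 = 1768.352 L/min

1768.352 L/min


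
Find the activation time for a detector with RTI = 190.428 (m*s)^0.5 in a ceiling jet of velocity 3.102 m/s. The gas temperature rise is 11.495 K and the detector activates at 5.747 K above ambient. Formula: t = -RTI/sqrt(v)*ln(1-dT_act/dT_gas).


dT_act/dT_gas = 0.49996
ln(1 - 0.49996) = -0.69306
t = -190.428 / sqrt(3.102) * -0.69306 = 74.934 s

74.934 s


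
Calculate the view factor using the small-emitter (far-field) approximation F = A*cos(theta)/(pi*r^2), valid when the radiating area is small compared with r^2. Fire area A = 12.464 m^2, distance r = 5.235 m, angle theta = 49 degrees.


cos(49 deg) = 0.65606
pi*r^2 = 86.096
F = 12.464 * 0.65606 / 86.096 = 0.094977

0.094977


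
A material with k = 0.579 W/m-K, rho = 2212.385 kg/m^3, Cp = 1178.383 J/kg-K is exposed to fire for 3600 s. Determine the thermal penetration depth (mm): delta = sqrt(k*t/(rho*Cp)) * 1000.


alpha = 0.579 / (2212.385 * 1178.383) = 2.2209e-07 m^2/s
alpha * t = 0.00079953
delta = sqrt(0.00079953) * 1000 = 28.276 mm

28.276 mm


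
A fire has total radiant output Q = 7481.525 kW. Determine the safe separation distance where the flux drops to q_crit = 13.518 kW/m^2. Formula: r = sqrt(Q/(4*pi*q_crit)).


4*pi*q_crit = 169.87
Q/(4*pi*q_crit) = 44.042
r = sqrt(44.042) = 6.6364 m

6.6364 m


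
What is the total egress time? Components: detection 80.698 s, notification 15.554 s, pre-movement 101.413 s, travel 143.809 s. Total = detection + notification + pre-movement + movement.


Total = 80.698 + 15.554 + 101.413 + 143.809 = 341.474 s

341.474 s


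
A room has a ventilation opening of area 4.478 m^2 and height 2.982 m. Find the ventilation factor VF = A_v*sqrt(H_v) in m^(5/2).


sqrt(H_v) = 1.7268
VF = 4.478 * 1.7268 = 7.7328 m^(5/2)

7.7328 m^(5/2)


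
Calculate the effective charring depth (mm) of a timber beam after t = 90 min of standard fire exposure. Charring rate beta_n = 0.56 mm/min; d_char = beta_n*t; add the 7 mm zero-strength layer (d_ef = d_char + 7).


d_char = 0.56 * 90 = 50.4 mm
d_ef = 50.4 + 1.0*7 = 57.4 mm

57.4 mm


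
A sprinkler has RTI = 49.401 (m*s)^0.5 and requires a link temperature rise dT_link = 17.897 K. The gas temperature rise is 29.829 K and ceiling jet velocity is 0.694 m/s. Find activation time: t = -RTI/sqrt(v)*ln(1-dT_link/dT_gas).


dT_link/dT_gas = 0.59999
ln(1 - 0.59999) = -0.91626
t = -49.401 / sqrt(0.694) * -0.91626 = 54.334 s

54.334 s


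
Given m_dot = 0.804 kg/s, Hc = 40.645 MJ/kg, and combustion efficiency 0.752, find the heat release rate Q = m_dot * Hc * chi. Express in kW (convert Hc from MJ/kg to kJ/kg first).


Hc = 40.645 MJ/kg = 40.645 * 1000 kJ/kg = 40645 kJ/kg
Q = 0.804 kg/s * 40645 kJ/kg * 0.752 = 24574 kW

24574 kW


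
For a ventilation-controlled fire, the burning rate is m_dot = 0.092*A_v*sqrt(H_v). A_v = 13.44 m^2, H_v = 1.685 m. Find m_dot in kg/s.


sqrt(H_v) = 1.2981
m_dot = 0.092 * 13.44 * 1.2981 = 1.6050 kg/s

1.6050 kg/s


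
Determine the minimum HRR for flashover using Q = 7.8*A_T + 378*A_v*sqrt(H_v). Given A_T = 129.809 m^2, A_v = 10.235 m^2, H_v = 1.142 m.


7.8*A_T = 1012.5
sqrt(H_v) = 1.0686
378*A_v*sqrt(H_v) = 4134.4
Q = 1012.5 + 4134.4 = 5146.9 kW

5146.9 kW


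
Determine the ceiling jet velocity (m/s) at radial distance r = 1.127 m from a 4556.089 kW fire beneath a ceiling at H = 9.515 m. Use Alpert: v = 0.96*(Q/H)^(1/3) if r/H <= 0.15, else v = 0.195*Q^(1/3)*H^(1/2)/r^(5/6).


r/H = 1.127 / 9.515 = 0.11844
r/H <= 0.15, so v = 0.96*(Q/H)^(1/3)
Q/H = 478.83
(Q/H)^(1/3) = 7.8234
v = 0.96 * 7.8234 = 7.5104 m/s

7.5104 m/s


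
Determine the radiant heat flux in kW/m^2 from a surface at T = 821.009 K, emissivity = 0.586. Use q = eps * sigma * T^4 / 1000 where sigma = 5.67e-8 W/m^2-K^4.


T^4 = 4.5435e+11
q = 0.586 * 5.67e-8 * 4.5435e+11 / 1000 = 15.096 kW/m^2

15.096 kW/m^2


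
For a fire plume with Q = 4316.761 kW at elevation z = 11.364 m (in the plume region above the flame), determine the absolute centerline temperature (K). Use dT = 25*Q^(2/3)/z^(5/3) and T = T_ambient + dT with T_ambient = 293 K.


Q^(2/3) = 265.12
z^(5/3) = 57.441
dT = 25 * 265.12 / 57.441 = 115.39 K
T = 293 + 115.39 = 408.39 K

408.39 K


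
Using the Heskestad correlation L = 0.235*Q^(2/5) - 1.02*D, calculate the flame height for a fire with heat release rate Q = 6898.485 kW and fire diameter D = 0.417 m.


Q^(2/5) = 34.316
0.235 * Q^(2/5) = 8.0643
1.02 * D = 0.42534
L = 7.6390 m

7.6390 m


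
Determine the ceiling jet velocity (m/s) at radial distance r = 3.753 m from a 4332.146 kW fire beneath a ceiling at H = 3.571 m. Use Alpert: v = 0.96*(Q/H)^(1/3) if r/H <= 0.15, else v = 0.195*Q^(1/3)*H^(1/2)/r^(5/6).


r/H = 3.753 / 3.571 = 1.0510
r/H > 0.15, so v = 0.195*Q^(1/3)*H^(1/2)/r^(5/6)
Q^(1/3) = 16.302
H^(1/2) = 1.8897
r^(5/6) = 3.0106
v = 0.195 * 16.302 * 1.8897 / 3.0106 = 1.9953 m/s

1.9953 m/s


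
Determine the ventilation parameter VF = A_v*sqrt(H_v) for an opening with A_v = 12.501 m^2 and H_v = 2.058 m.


sqrt(H_v) = 1.4346
VF = 12.501 * 1.4346 = 17.934 m^(5/2)

17.934 m^(5/2)


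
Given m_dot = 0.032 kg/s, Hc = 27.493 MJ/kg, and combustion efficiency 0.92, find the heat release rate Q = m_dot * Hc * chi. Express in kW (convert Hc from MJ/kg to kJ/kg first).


Hc = 27.493 MJ/kg = 27.493 * 1000 kJ/kg = 27493 kJ/kg
Q = 0.032 kg/s * 27493 kJ/kg * 0.92 = 809.39 kW

809.39 kW


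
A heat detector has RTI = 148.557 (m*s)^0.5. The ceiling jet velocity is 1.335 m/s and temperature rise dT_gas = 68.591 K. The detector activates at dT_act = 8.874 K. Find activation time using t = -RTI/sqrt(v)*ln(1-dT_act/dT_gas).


dT_act/dT_gas = 0.12938
ln(1 - 0.12938) = -0.13854
t = -148.557 / sqrt(1.335) * -0.13854 = 17.813 s

17.813 s


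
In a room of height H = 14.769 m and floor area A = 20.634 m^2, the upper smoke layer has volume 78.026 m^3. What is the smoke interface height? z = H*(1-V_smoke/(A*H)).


V/(A*H) = 0.25604
1 - 0.25604 = 0.74396
z = 14.769 * 0.74396 = 10.988 m

10.988 m
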